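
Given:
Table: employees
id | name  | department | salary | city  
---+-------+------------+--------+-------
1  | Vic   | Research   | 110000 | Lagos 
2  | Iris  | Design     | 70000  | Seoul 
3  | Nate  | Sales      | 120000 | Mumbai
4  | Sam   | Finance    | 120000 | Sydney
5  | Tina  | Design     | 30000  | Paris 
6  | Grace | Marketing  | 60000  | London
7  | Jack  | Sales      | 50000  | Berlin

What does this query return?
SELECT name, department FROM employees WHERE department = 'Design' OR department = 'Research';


Filtering: department = 'Design' OR 'Research'
Matching: 3 rows

3 rows:
Vic, Research
Iris, Design
Tina, Design


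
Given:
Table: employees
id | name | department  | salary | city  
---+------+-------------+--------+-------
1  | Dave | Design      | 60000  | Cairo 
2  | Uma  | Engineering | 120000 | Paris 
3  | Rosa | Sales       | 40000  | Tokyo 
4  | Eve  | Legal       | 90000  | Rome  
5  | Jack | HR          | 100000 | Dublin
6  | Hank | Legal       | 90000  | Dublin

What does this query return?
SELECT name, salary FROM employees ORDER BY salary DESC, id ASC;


Sorting by salary DESC, then id ASC for ties

6 rows:
Uma, 120000
Jack, 100000
Eve, 90000
Hank, 90000
Dave, 60000
Rosa, 40000


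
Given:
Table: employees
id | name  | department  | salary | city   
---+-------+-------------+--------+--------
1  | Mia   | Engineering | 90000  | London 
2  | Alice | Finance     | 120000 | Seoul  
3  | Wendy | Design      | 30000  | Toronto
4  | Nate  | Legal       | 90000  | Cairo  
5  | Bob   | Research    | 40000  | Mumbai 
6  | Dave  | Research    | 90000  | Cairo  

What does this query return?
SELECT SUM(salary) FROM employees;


SUM(salary) = 90000 + 120000 + 30000 + 90000 + 40000 + 90000 = 460000

460000


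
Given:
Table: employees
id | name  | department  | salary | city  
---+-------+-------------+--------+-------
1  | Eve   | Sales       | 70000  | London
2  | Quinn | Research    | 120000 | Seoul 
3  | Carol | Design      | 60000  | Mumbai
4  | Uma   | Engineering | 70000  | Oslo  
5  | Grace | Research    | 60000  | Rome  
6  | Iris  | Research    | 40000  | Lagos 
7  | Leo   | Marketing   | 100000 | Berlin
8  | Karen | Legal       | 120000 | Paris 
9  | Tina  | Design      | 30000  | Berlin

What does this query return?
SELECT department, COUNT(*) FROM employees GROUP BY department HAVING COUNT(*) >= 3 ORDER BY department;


Groups with count >= 3:
  Research: 3 -> PASS
  Design: 2 -> filtered out
  Engineering: 1 -> filtered out
  Legal: 1 -> filtered out
  Marketing: 1 -> filtered out
  Sales: 1 -> filtered out


1 groups:
Research, 3


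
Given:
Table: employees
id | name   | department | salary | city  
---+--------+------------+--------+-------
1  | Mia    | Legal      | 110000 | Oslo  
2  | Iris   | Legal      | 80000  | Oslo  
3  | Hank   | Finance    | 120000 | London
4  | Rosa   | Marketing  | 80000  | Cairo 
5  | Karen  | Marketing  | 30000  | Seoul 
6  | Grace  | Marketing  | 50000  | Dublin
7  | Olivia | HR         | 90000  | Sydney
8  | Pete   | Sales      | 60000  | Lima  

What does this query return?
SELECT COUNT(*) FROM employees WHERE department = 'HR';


Counting rows where department = 'HR'
  Olivia -> MATCH


1


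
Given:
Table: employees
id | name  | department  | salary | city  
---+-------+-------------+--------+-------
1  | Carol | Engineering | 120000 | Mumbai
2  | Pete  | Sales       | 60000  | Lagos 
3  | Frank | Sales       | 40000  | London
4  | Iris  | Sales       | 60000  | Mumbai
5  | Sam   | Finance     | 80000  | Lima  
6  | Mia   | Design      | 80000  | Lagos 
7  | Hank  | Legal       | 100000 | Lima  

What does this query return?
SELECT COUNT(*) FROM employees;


COUNT(*) counts all rows

7


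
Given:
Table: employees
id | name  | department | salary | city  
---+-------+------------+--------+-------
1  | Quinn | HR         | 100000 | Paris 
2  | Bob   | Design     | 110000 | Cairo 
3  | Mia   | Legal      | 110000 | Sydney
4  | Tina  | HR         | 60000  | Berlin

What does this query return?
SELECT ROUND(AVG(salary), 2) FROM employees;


SUM(salary) = 380000
COUNT = 4
ROUND(AVG, 2) = ROUND(380000 / 4, 2) = 95000.0

95000.0


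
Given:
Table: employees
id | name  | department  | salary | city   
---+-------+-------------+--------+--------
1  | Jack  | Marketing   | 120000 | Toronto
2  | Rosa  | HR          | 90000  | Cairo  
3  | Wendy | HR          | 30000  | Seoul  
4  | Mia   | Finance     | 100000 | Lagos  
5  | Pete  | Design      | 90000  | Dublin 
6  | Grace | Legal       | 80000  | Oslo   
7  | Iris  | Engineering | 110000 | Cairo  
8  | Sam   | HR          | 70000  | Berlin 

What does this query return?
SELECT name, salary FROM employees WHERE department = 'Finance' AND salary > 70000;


Filtering: department = 'Finance' AND salary > 70000
Matching: 1 rows

1 rows:
Mia, 100000


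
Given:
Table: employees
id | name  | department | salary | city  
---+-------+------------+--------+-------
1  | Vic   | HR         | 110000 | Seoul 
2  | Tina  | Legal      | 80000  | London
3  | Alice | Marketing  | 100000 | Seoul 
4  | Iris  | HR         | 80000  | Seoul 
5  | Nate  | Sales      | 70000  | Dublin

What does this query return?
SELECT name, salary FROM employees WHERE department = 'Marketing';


Filtering: department = 'Marketing'
Matching rows: 1

1 rows:
Alice, 100000


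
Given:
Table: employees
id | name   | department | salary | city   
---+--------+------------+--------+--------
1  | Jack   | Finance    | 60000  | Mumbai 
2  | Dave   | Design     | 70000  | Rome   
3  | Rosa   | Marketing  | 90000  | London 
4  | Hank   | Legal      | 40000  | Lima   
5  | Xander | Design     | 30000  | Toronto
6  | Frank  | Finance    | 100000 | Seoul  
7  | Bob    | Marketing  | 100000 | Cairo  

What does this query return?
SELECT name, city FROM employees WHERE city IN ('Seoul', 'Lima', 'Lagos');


Filtering: city IN ('Seoul', 'Lima', 'Lagos')
Matching: 2 rows

2 rows:
Hank, Lima
Frank, Seoul


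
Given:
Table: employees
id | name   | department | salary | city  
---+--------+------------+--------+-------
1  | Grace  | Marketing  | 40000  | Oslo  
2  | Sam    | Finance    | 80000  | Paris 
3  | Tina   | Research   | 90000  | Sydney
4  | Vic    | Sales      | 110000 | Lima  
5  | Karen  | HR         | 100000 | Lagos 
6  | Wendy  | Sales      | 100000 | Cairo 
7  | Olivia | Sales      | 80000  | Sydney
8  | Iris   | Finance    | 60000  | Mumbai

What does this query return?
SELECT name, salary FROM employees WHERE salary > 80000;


Filtering: salary > 80000
Matching: 4 rows

4 rows:
Tina, 90000
Vic, 110000
Karen, 100000
Wendy, 100000


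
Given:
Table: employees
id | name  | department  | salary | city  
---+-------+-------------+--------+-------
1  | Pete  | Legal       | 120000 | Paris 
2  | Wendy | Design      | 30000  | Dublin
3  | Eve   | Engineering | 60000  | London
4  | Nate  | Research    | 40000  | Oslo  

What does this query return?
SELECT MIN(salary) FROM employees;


Salaries: 120000, 30000, 60000, 40000
MIN = 30000

30000


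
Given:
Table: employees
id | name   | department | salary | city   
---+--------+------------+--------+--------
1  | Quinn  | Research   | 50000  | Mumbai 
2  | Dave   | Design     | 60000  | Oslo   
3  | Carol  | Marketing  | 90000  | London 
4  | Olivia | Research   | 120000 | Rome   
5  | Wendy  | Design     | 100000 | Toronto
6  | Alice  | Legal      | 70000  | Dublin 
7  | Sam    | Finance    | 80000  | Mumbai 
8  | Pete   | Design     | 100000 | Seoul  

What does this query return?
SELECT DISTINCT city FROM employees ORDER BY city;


All 'city' values (row order): Mumbai, Oslo, London, Rome, Toronto, Dublin, Mumbai, Seoul
Removing duplicates leaves 7 unique value(s).

7 values:
Dublin
London
Mumbai
Oslo
Rome
Seoul
Toronto


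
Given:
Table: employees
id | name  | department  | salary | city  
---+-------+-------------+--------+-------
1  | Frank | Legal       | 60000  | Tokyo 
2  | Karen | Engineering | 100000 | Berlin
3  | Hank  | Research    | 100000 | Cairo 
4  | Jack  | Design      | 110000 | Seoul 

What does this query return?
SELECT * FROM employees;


SELECT * returns all 4 rows with all columns

4 rows:
1, Frank, Legal, 60000, Tokyo
2, Karen, Engineering, 100000, Berlin
3, Hank, Research, 100000, Cairo
4, Jack, Design, 110000, Seoul


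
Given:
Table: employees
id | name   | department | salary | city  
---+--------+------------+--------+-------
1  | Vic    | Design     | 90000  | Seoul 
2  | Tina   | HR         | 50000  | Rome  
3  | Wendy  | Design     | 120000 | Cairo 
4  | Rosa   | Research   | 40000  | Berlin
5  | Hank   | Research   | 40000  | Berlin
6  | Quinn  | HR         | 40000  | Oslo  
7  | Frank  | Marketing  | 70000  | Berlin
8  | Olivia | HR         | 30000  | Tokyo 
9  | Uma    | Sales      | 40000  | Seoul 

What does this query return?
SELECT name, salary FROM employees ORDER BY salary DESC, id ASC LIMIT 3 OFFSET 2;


Sort by salary DESC (id ASC tiebreak), then skip 2 and take 3
Rows 3 through 5

3 rows:
Frank, 70000
Tina, 50000
Rosa, 40000


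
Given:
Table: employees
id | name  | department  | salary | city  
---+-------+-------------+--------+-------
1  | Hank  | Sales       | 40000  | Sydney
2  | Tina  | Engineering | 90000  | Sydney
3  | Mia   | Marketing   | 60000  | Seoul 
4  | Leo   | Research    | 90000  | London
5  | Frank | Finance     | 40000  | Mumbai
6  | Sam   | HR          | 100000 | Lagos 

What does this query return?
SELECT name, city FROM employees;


Projecting columns: name, city

6 rows:
Hank, Sydney
Tina, Sydney
Mia, Seoul
Leo, London
Frank, Mumbai
Sam, Lagos


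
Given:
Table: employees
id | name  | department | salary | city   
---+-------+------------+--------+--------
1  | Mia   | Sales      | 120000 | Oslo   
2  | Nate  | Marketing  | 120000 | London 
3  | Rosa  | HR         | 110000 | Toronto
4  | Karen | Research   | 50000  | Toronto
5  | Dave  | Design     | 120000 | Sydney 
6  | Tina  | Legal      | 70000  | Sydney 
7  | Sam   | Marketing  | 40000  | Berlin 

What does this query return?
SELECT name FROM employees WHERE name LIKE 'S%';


LIKE 'S%' matches names starting with 'S'
Matching: 1

1 rows:
Sam


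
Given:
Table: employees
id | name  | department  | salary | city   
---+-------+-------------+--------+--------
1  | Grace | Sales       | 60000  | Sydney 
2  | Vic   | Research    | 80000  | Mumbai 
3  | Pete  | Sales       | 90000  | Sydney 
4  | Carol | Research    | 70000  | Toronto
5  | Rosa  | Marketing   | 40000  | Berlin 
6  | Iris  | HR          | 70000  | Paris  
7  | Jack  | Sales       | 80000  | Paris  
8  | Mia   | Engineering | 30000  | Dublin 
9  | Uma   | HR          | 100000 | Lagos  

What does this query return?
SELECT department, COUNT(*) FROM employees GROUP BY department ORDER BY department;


Assigning each row to its department group:
  Grace -> Sales
  Vic -> Research
  Pete -> Sales
  Carol -> Research
  Rosa -> Marketing
  Iris -> HR
  Jack -> Sales
  Mia -> Engineering
  Uma -> HR


5 groups:
Engineering, 1
HR, 2
Marketing, 1
Research, 2
Sales, 3


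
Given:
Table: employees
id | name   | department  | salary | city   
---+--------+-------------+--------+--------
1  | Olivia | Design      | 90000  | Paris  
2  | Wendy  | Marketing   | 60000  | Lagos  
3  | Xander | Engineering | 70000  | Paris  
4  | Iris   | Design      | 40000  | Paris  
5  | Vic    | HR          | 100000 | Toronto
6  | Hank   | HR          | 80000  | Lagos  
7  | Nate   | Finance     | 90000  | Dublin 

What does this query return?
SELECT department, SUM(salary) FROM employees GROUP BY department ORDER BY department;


Summing salary within each department:
  Design: 90000 + 40000 = 130000
  Engineering: 70000 = 70000
  Finance: 90000 = 90000
  HR: 100000 + 80000 = 180000
  Marketing: 60000 = 60000


5 groups:
Design, 130000
Engineering, 70000
Finance, 90000
HR, 180000
Marketing, 60000


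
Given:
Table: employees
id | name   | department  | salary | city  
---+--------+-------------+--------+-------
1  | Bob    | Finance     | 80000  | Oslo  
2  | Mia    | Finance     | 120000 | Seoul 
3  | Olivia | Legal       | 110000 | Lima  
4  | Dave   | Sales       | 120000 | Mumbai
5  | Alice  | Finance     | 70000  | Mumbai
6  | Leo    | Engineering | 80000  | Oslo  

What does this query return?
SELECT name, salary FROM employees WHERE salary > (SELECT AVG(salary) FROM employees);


Subquery: AVG(salary) = 96666.67
Filtering: salary > 96666.67
  Mia (120000) -> MATCH
  Olivia (110000) -> MATCH
  Dave (120000) -> MATCH


3 rows:
Mia, 120000
Olivia, 110000
Dave, 120000


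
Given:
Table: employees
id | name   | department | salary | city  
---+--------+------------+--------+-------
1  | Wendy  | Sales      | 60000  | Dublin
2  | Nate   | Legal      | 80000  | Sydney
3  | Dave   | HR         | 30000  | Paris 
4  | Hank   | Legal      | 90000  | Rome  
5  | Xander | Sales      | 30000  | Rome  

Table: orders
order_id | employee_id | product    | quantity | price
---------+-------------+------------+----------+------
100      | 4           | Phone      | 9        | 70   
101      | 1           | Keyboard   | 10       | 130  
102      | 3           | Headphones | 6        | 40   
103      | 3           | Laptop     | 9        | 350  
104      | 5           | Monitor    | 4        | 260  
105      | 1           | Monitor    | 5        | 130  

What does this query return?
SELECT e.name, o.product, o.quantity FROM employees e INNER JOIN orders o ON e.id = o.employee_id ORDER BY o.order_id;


Joining employees.id = orders.employee_id:
  employee Hank (id=4) -> order Phone
  employee Wendy (id=1) -> order Keyboard
  employee Dave (id=3) -> order Headphones
  employee Dave (id=3) -> order Laptop
  employee Xander (id=5) -> order Monitor
  employee Wendy (id=1) -> order Monitor


6 rows:
Hank, Phone, 9
Wendy, Keyboard, 10
Dave, Headphones, 6
Dave, Laptop, 9
Xander, Monitor, 4
Wendy, Monitor, 5


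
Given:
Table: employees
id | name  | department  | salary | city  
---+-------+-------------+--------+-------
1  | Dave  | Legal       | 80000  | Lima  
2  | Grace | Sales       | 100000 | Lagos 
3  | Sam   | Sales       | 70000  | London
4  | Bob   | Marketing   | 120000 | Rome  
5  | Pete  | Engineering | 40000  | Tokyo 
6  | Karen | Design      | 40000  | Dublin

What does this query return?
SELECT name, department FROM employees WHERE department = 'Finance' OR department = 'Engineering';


Filtering: department = 'Finance' OR 'Engineering'
Matching: 1 rows

1 rows:
Pete, Engineering


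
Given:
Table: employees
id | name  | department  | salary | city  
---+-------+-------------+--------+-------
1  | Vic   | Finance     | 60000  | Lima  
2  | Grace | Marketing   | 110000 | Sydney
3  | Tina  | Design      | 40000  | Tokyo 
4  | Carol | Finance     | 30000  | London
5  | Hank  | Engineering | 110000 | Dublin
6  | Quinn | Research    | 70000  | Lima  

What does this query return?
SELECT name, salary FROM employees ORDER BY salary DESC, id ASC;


Sorting by salary DESC, then id ASC for ties

6 rows:
Grace, 110000
Hank, 110000
Quinn, 70000
Vic, 60000
Tina, 40000
Carol, 30000


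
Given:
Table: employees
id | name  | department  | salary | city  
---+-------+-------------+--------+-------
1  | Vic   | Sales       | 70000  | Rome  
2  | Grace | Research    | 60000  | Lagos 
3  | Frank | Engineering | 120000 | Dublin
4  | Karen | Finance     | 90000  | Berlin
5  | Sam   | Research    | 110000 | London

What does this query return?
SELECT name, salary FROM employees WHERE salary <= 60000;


Filtering: salary <= 60000
Matching: 1 rows

1 rows:
Grace, 60000


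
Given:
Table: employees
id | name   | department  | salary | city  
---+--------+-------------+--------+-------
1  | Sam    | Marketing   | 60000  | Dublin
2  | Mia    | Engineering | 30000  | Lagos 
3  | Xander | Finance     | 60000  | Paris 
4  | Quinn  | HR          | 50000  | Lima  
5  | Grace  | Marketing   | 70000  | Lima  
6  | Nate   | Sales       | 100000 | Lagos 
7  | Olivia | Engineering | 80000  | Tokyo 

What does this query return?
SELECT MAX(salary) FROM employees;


Salaries: 60000, 30000, 60000, 50000, 70000, 100000, 80000
MAX = 100000

100000


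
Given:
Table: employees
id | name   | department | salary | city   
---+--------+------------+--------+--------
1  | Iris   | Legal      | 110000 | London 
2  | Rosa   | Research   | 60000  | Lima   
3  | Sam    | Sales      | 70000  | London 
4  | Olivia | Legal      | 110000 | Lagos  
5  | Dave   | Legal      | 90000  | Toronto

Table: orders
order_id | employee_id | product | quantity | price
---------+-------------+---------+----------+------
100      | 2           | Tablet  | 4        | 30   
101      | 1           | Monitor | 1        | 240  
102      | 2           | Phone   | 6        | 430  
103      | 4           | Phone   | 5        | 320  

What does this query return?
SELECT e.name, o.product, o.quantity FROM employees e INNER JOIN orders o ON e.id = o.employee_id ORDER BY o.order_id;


Joining employees.id = orders.employee_id:
  employee Rosa (id=2) -> order Tablet
  employee Iris (id=1) -> order Monitor
  employee Rosa (id=2) -> order Phone
  employee Olivia (id=4) -> order Phone


4 rows:
Rosa, Tablet, 4
Iris, Monitor, 1
Rosa, Phone, 6
Olivia, Phone, 5


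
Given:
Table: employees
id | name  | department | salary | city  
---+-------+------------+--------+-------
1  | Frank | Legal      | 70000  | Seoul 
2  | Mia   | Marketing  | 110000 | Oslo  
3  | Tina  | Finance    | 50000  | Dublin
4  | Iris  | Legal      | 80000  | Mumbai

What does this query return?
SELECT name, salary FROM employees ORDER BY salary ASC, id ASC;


Sorting by salary ASC, then id ASC for ties

4 rows:
Tina, 50000
Frank, 70000
Iris, 80000
Mia, 110000


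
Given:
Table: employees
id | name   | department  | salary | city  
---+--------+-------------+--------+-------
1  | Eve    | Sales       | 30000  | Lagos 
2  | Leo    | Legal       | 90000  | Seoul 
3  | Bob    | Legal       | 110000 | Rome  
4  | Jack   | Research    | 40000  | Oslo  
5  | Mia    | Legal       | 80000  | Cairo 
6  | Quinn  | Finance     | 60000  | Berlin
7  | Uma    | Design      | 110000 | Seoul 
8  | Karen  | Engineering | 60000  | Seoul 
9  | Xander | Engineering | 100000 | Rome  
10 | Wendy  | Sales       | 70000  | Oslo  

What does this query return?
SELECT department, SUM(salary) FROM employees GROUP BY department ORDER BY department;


Summing salary within each department:
  Design: 110000 = 110000
  Engineering: 60000 + 100000 = 160000
  Finance: 60000 = 60000
  Legal: 90000 + 110000 + 80000 = 280000
  Research: 40000 = 40000
  Sales: 30000 + 70000 = 100000


6 groups:
Design, 110000
Engineering, 160000
Finance, 60000
Legal, 280000
Research, 40000
Sales, 100000


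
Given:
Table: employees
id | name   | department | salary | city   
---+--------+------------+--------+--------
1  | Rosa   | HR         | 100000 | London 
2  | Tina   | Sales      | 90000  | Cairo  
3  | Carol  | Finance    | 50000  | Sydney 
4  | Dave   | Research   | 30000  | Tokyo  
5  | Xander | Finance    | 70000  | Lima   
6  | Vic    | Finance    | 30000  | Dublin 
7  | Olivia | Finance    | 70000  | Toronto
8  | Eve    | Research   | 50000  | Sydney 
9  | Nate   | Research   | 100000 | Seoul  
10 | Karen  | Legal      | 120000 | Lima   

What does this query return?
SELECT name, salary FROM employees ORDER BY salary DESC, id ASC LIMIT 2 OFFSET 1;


Sort by salary DESC (id ASC tiebreak), then skip 1 and take 2
Rows 2 through 3

2 rows:
Rosa, 100000
Nate, 100000


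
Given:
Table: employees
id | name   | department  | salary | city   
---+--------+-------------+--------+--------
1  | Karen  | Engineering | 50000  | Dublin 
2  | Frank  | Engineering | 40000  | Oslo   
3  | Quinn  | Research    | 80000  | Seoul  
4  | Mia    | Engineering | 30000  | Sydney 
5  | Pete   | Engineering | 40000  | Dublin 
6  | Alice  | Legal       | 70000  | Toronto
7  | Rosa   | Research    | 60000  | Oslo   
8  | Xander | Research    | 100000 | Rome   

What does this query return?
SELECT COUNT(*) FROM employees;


COUNT(*) counts all rows

8


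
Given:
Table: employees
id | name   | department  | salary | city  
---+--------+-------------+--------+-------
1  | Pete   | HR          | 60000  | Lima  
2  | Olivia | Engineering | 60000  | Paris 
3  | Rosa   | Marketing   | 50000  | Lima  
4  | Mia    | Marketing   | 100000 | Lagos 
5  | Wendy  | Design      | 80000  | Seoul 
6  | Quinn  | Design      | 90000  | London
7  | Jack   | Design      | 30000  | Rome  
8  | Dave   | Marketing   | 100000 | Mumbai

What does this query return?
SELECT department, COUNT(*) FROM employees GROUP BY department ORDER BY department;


Assigning each row to its department group:
  Pete -> HR
  Olivia -> Engineering
  Rosa -> Marketing
  Mia -> Marketing
  Wendy -> Design
  Quinn -> Design
  Jack -> Design
  Dave -> Marketing


4 groups:
Design, 3
Engineering, 1
HR, 1
Marketing, 3


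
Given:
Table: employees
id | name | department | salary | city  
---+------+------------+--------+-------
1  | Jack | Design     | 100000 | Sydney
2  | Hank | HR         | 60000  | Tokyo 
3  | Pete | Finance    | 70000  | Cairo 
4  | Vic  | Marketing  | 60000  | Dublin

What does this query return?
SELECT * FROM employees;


SELECT * returns all 4 rows with all columns

4 rows:
1, Jack, Design, 100000, Sydney
2, Hank, HR, 60000, Tokyo
3, Pete, Finance, 70000, Cairo
4, Vic, Marketing, 60000, Dublin


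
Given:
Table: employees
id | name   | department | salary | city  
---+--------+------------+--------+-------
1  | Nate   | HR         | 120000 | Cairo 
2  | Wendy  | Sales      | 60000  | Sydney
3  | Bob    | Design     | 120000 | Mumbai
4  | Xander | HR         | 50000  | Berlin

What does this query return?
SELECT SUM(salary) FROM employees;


SUM(salary) = 120000 + 60000 + 120000 + 50000 = 350000

350000


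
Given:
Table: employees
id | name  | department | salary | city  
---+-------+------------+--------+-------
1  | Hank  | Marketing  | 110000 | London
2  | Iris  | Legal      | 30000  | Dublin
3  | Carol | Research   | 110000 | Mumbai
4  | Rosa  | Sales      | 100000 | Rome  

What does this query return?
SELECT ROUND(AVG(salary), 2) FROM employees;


SUM(salary) = 350000
COUNT = 4
ROUND(AVG, 2) = ROUND(350000 / 4, 2) = 87500.0

87500.0


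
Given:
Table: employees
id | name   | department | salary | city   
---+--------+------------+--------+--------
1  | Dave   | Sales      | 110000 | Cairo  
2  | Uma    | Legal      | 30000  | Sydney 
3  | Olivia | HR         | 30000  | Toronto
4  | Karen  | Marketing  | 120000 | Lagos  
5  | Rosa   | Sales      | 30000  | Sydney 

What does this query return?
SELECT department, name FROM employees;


Projecting columns: department, name

5 rows:
Sales, Dave
Legal, Uma
HR, Olivia
Marketing, Karen
Sales, Rosa


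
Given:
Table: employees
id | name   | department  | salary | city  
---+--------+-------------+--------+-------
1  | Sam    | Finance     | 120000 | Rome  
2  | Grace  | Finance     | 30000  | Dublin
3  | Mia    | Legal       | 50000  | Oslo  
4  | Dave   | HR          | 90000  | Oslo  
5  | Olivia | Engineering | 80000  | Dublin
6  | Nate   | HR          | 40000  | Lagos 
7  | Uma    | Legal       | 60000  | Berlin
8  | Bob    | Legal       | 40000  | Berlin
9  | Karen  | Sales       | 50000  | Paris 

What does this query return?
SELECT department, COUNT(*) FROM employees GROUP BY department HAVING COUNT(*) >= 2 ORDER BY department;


Groups with count >= 2:
  Finance: 2 -> PASS
  HR: 2 -> PASS
  Legal: 3 -> PASS
  Engineering: 1 -> filtered out
  Sales: 1 -> filtered out


3 groups:
Finance, 2
HR, 2
Legal, 3


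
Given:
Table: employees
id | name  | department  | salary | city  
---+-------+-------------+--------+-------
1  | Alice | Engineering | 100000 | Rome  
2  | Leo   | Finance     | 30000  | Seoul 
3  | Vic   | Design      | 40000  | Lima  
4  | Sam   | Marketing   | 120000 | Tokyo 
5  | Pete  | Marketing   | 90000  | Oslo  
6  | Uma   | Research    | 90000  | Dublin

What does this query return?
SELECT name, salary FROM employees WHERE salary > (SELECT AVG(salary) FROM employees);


Subquery: AVG(salary) = 78333.33
Filtering: salary > 78333.33
  Alice (100000) -> MATCH
  Sam (120000) -> MATCH
  Pete (90000) -> MATCH
  Uma (90000) -> MATCH


4 rows:
Alice, 100000
Sam, 120000
Pete, 90000
Uma, 90000


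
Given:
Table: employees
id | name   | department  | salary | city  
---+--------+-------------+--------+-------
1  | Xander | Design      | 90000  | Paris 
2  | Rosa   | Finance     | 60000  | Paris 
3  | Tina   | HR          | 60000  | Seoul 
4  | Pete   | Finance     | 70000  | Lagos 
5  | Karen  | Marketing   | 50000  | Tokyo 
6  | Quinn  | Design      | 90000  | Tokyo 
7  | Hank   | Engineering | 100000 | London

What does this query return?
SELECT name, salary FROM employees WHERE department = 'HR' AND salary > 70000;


Filtering: department = 'HR' AND salary > 70000
Matching: 0 rows

Empty result set (0 rows)


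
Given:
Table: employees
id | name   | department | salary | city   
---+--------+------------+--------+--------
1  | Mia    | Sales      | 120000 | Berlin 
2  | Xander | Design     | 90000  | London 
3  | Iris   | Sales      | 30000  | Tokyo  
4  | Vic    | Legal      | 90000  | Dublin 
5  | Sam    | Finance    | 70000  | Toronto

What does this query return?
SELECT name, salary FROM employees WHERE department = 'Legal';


Filtering: department = 'Legal'
Matching rows: 1

1 rows:
Vic, 90000


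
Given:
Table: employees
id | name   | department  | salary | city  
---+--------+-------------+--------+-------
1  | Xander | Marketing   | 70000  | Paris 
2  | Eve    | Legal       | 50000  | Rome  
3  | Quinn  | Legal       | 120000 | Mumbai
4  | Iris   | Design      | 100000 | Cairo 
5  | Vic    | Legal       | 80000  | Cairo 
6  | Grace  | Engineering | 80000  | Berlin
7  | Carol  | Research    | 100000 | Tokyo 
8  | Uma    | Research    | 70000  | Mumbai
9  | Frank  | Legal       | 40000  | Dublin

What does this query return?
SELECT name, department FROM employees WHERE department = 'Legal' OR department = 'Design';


Filtering: department = 'Legal' OR 'Design'
Matching: 5 rows

5 rows:
Eve, Legal
Quinn, Legal
Iris, Design
Vic, Legal
Frank, Legal


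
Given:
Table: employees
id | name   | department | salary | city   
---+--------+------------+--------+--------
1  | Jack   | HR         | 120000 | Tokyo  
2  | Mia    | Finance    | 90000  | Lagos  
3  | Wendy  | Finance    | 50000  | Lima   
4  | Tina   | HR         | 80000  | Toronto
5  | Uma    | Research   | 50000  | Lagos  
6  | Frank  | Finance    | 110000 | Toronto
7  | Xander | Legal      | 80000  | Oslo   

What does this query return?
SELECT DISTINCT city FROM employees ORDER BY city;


All 'city' values (row order): Tokyo, Lagos, Lima, Toronto, Lagos, Toronto, Oslo
Removing duplicates leaves 5 unique value(s).

5 values:
Lagos
Lima
Oslo
Tokyo
Toronto


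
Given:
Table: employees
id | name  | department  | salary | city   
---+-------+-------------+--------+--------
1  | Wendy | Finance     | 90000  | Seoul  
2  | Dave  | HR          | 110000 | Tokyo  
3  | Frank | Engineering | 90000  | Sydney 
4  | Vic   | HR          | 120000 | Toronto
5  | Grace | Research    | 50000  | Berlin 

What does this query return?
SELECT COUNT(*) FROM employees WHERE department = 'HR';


Counting rows where department = 'HR'
  Dave -> MATCH
  Vic -> MATCH


2


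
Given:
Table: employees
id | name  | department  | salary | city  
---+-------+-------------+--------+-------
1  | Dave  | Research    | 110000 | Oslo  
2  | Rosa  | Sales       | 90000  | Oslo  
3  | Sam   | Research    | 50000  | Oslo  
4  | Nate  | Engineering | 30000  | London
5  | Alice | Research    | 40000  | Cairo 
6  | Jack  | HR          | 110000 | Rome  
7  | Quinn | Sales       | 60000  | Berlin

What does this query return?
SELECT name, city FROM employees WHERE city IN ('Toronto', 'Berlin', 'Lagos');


Filtering: city IN ('Toronto', 'Berlin', 'Lagos')
Matching: 1 rows

1 rows:
Quinn, Berlin


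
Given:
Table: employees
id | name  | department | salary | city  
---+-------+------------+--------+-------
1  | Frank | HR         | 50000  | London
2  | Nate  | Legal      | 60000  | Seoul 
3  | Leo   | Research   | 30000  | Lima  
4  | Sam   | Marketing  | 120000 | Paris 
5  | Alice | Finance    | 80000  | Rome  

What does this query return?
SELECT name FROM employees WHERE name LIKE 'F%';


LIKE 'F%' matches names starting with 'F'
Matching: 1

1 rows:
Frank


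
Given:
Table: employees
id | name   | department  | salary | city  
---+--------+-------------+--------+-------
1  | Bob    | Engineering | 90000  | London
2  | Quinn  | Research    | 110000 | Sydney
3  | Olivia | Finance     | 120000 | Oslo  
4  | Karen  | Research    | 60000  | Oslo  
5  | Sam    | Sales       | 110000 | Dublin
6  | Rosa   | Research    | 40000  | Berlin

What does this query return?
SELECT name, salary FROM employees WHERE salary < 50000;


Filtering: salary < 50000
Matching: 1 rows

1 rows:
Rosa, 40000


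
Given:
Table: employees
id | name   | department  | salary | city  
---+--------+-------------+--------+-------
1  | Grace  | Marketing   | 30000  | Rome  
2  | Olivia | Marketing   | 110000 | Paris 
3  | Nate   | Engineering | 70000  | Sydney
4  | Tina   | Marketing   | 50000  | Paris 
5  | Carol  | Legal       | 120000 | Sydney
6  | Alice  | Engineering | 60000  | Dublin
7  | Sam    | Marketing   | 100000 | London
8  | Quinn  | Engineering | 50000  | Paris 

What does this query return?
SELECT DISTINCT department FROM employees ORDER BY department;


All 'department' values (row order): Marketing, Marketing, Engineering, Marketing, Legal, Engineering, Marketing, Engineering
Removing duplicates leaves 3 unique value(s).

3 values:
Engineering
Legal
Marketing


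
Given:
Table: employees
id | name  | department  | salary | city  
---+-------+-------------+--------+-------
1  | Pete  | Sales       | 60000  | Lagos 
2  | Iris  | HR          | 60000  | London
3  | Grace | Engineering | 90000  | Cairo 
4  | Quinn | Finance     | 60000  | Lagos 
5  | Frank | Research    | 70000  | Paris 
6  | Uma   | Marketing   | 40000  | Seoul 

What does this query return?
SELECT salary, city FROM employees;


Projecting columns: salary, city

6 rows:
60000, Lagos
60000, London
90000, Cairo
60000, Lagos
70000, Paris
40000, Seoul


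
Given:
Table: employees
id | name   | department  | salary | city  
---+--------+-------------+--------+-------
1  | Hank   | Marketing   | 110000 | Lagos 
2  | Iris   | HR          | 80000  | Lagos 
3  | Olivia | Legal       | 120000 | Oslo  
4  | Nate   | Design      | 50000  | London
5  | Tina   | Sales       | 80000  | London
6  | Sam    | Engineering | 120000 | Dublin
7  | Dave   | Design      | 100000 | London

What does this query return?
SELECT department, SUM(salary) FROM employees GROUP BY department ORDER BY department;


Summing salary within each department:
  Design: 50000 + 100000 = 150000
  Engineering: 120000 = 120000
  HR: 80000 = 80000
  Legal: 120000 = 120000
  Marketing: 110000 = 110000
  Sales: 80000 = 80000


6 groups:
Design, 150000
Engineering, 120000
HR, 80000
Legal, 120000
Marketing, 110000
Sales, 80000


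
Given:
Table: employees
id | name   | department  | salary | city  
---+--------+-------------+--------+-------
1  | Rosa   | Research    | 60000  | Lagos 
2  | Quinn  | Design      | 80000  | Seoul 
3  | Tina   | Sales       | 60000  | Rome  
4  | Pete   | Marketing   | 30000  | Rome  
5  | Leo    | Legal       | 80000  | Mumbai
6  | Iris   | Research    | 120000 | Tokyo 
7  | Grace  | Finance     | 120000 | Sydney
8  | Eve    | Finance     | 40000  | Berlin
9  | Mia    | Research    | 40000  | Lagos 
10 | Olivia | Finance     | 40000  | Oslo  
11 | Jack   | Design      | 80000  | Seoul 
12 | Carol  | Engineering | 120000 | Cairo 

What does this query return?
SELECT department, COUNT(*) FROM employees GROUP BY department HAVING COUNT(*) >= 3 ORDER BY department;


Groups with count >= 3:
  Finance: 3 -> PASS
  Research: 3 -> PASS
  Design: 2 -> filtered out
  Engineering: 1 -> filtered out
  Legal: 1 -> filtered out
  Marketing: 1 -> filtered out
  Sales: 1 -> filtered out


2 groups:
Finance, 3
Research, 3


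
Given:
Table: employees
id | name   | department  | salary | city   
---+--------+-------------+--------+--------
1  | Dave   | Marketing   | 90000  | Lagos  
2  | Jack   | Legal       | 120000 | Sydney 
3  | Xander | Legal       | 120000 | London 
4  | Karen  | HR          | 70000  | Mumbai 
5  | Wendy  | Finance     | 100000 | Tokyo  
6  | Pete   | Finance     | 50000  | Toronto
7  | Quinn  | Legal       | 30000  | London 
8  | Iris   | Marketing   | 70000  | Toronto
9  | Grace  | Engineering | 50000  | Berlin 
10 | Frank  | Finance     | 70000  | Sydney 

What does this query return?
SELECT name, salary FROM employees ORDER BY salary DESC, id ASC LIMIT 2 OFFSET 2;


Sort by salary DESC (id ASC tiebreak), then skip 2 and take 2
Rows 3 through 4

2 rows:
Wendy, 100000
Dave, 90000


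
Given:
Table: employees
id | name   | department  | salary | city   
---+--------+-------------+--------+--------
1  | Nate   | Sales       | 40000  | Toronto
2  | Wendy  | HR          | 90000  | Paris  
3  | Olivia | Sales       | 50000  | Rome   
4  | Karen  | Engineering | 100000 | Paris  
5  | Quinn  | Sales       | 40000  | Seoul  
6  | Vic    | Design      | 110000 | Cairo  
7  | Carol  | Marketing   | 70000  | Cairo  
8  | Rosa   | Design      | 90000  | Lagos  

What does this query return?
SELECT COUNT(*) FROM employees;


COUNT(*) counts all rows

8


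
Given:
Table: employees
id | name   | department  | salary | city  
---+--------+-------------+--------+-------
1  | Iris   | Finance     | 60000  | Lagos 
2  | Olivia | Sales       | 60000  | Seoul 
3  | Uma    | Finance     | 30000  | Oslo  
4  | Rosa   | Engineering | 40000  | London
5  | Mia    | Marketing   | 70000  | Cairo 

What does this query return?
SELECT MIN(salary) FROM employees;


Salaries: 60000, 60000, 30000, 40000, 70000
MIN = 30000

30000


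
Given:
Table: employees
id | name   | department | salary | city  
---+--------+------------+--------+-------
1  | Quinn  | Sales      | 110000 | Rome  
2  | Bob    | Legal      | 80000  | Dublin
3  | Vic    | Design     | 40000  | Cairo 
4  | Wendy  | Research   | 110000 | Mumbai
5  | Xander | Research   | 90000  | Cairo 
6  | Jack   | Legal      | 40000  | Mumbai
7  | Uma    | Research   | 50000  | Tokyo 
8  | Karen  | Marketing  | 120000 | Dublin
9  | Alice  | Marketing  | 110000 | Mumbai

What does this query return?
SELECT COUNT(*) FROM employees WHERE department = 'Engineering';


Counting rows where department = 'Engineering'


0


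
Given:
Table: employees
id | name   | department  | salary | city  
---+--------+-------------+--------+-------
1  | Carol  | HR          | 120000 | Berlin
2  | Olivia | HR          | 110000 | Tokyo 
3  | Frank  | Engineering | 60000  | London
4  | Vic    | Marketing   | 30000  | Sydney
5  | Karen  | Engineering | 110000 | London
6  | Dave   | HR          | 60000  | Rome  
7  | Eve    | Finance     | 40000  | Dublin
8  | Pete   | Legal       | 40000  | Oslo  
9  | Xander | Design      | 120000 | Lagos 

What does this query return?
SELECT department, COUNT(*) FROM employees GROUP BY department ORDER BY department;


Assigning each row to its department group:
  Carol -> HR
  Olivia -> HR
  Frank -> Engineering
  Vic -> Marketing
  Karen -> Engineering
  Dave -> HR
  Eve -> Finance
  Pete -> Legal
  Xander -> Design


6 groups:
Design, 1
Engineering, 2
Finance, 1
HR, 3
Legal, 1
Marketing, 1


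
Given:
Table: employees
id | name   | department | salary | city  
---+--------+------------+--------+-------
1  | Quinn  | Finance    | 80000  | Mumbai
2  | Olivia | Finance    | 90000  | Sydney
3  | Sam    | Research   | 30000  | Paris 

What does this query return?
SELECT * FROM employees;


SELECT * returns all 3 rows with all columns

3 rows:
1, Quinn, Finance, 80000, Mumbai
2, Olivia, Finance, 90000, Sydney
3, Sam, Research, 30000, Paris


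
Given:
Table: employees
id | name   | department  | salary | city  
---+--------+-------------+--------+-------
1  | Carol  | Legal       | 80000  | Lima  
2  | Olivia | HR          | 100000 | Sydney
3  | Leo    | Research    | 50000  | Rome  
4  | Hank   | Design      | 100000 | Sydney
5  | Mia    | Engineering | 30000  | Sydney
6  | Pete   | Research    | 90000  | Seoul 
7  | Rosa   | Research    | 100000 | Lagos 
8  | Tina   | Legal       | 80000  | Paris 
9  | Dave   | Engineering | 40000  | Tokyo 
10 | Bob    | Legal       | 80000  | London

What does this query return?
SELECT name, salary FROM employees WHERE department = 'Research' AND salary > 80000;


Filtering: department = 'Research' AND salary > 80000
Matching: 2 rows

2 rows:
Pete, 90000
Rosa, 100000


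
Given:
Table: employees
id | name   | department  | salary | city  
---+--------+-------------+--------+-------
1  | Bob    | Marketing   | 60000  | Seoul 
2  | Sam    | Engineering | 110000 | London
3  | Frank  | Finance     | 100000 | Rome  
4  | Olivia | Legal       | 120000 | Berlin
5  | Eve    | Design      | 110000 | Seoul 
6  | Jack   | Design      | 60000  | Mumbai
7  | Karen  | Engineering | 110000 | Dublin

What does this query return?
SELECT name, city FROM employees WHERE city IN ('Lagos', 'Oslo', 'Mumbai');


Filtering: city IN ('Lagos', 'Oslo', 'Mumbai')
Matching: 1 rows

1 rows:
Jack, Mumbai


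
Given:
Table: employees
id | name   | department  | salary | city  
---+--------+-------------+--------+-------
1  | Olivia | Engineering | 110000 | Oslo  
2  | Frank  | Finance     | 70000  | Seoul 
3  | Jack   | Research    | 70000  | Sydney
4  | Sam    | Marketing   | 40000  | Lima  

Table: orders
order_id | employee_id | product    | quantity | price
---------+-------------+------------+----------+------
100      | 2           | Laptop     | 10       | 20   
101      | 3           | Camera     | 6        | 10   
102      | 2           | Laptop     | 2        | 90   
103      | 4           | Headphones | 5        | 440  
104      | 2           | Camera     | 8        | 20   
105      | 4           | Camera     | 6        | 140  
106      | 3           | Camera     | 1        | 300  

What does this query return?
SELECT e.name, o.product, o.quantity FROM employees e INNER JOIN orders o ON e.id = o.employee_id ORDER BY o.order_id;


Joining employees.id = orders.employee_id:
  employee Frank (id=2) -> order Laptop
  employee Jack (id=3) -> order Camera
  employee Frank (id=2) -> order Laptop
  employee Sam (id=4) -> order Headphones
  employee Frank (id=2) -> order Camera
  employee Sam (id=4) -> order Camera
  employee Jack (id=3) -> order Camera


7 rows:
Frank, Laptop, 10
Jack, Camera, 6
Frank, Laptop, 2
Sam, Headphones, 5
Frank, Camera, 8
Sam, Camera, 6
Jack, Camera, 1


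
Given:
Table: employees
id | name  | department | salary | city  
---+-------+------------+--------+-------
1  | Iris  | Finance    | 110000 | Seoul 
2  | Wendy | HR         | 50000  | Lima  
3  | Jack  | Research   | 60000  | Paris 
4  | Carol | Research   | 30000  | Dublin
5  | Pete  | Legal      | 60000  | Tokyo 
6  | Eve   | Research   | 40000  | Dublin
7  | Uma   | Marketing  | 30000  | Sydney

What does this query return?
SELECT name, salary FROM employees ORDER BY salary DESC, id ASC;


Sorting by salary DESC, then id ASC for ties

7 rows:
Iris, 110000
Jack, 60000
Pete, 60000
Wendy, 50000
Eve, 40000
Carol, 30000
Uma, 30000


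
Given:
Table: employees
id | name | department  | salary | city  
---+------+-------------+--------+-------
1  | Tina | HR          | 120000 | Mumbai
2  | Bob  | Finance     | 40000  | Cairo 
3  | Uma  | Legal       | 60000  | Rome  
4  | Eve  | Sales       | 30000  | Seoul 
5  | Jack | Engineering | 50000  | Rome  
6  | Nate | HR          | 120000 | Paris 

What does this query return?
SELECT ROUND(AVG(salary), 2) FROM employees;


SUM(salary) = 420000
COUNT = 6
ROUND(AVG, 2) = ROUND(420000 / 6, 2) = 70000.0

70000.0


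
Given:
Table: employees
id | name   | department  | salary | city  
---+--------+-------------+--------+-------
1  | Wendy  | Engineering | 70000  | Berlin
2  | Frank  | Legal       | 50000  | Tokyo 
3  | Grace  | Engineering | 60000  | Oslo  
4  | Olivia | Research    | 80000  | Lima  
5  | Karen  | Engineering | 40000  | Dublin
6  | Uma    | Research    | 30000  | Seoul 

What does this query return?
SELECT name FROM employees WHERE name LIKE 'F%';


LIKE 'F%' matches names starting with 'F'
Matching: 1

1 rows:
Frank
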